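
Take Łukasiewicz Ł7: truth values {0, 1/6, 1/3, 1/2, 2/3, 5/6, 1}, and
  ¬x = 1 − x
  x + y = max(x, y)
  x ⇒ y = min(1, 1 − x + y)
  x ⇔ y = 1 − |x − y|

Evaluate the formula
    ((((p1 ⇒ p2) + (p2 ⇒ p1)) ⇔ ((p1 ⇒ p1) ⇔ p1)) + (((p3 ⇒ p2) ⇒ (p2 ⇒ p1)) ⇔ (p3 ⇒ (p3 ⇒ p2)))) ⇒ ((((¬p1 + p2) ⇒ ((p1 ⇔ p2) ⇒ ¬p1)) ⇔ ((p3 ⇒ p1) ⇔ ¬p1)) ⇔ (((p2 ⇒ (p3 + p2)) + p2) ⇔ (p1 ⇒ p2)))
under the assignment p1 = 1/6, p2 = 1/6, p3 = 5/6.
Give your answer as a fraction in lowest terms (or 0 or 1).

1

p1 ⇒ p2 = 1/6 ⇒ 1/6 = 1
p2 ⇒ p1 = 1/6 ⇒ 1/6 = 1
(p1 ⇒ p2) + (p2 ⇒ p1) = 1 + 1 = 1
p1 ⇒ p1 = 1/6 ⇒ 1/6 = 1
(p1 ⇒ p1) ⇔ p1 = 1 ⇔ 1/6 = 1/6
((p1 ⇒ p2) + (p2 ⇒ p1)) ⇔ ((p1 ⇒ p1) ⇔ p1) = 1 ⇔ 1/6 = 1/6
p3 ⇒ p2 = 5/6 ⇒ 1/6 = 1/3
p2 ⇒ p1 = 1/6 ⇒ 1/6 = 1
(p3 ⇒ p2) ⇒ (p2 ⇒ p1) = 1/3 ⇒ 1 = 1
p3 ⇒ p2 = 5/6 ⇒ 1/6 = 1/3
p3 ⇒ (p3 ⇒ p2) = 5/6 ⇒ 1/3 = 1/2
((p3 ⇒ p2) ⇒ (p2 ⇒ p1)) ⇔ (p3 ⇒ (p3 ⇒ p2)) = 1 ⇔ 1/2 = 1/2
(((p1 ⇒ p2) + (p2 ⇒ p1)) ⇔ ((p1 ⇒ p1) ⇔ p1)) + (((p3 ⇒ p2) ⇒ (p2 ⇒ p1)) ⇔ (p3 ⇒ (p3 ⇒ p2))) = 1/6 + 1/2 = 1/2
¬p1 = ¬1/6 = 5/6
¬p1 + p2 = 5/6 + 1/6 = 5/6
p1 ⇔ p2 = 1/6 ⇔ 1/6 = 1
¬p1 = ¬1/6 = 5/6
(p1 ⇔ p2) ⇒ ¬p1 = 1 ⇒ 5/6 = 5/6
(¬p1 + p2) ⇒ ((p1 ⇔ p2) ⇒ ¬p1) = 5/6 ⇒ 5/6 = 1
p3 ⇒ p1 = 5/6 ⇒ 1/6 = 1/3
¬p1 = ¬1/6 = 5/6
(p3 ⇒ p1) ⇔ ¬p1 = 1/3 ⇔ 5/6 = 1/2
((¬p1 + p2) ⇒ ((p1 ⇔ p2) ⇒ ¬p1)) ⇔ ((p3 ⇒ p1) ⇔ ¬p1) = 1 ⇔ 1/2 = 1/2
p3 + p2 = 5/6 + 1/6 = 5/6
p2 ⇒ (p3 + p2) = 1/6 ⇒ 5/6 = 1
(p2 ⇒ (p3 + p2)) + p2 = 1 + 1/6 = 1
p1 ⇒ p2 = 1/6 ⇒ 1/6 = 1
((p2 ⇒ (p3 + p2)) + p2) ⇔ (p1 ⇒ p2) = 1 ⇔ 1 = 1
(((¬p1 + p2) ⇒ ((p1 ⇔ p2) ⇒ ¬p1)) ⇔ ((p3 ⇒ p1) ⇔ ¬p1)) ⇔ (((p2 ⇒ (p3 + p2)) + p2) ⇔ (p1 ⇒ p2)) = 1/2 ⇔ 1 = 1/2
((((p1 ⇒ p2) + (p2 ⇒ p1)) ⇔ ((p1 ⇒ p1) ⇔ p1)) + (((p3 ⇒ p2) ⇒ (p2 ⇒ p1)) ⇔ (p3 ⇒ (p3 ⇒ p2)))) ⇒ ((((¬p1 + p2) ⇒ ((p1 ⇔ p2) ⇒ ¬p1)) ⇔ ((p3 ⇒ p1) ⇔ ¬p1)) ⇔ (((p2 ⇒ (p3 + p2)) + p2) ⇔ (p1 ⇒ p2))) = 1/2 ⇒ 1/2 = 1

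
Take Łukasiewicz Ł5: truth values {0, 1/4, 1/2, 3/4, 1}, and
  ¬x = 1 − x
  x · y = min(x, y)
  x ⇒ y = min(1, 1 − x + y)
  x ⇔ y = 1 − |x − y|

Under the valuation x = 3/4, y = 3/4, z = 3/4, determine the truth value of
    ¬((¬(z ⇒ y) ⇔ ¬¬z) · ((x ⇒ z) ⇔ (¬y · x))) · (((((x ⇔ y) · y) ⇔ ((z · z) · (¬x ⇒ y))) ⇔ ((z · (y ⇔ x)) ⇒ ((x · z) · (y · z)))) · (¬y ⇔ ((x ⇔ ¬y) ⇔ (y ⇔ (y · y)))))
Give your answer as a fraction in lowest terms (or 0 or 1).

z ⇒ y = 3/4 ⇒ 3/4 = 1
¬(z ⇒ y) = ¬1 = 0
¬z = ¬3/4 = 1/4
¬¬z = ¬1/4 = 3/4
¬(z ⇒ y) ⇔ ¬¬z = 0 ⇔ 3/4 = 1/4
x ⇒ z = 3/4 ⇒ 3/4 = 1
¬y = ¬3/4 = 1/4
¬y · x = 1/4 · 3/4 = 1/4
(x ⇒ z) ⇔ (¬y · x) = 1 ⇔ 1/4 = 1/4
(¬(z ⇒ y) ⇔ ¬¬z) · ((x ⇒ z) ⇔ (¬y · x)) = 1/4 · 1/4 = 1/4
¬((¬(z ⇒ y) ⇔ ¬¬z) · ((x ⇒ z) ⇔ (¬y · x))) = ¬1/4 = 3/4
x ⇔ y = 3/4 ⇔ 3/4 = 1
(x ⇔ y) · y = 1 · 3/4 = 3/4
z · z = 3/4 · 3/4 = 3/4
¬x = ¬3/4 = 1/4
¬x ⇒ y = 1/4 ⇒ 3/4 = 1
(z · z) · (¬x ⇒ y) = 3/4 · 1 = 3/4
((x ⇔ y) · y) ⇔ ((z · z) · (¬x ⇒ y)) = 3/4 ⇔ 3/4 = 1
y ⇔ x = 3/4 ⇔ 3/4 = 1
z · (y ⇔ x) = 3/4 · 1 = 3/4
x · z = 3/4 · 3/4 = 3/4
y · z = 3/4 · 3/4 = 3/4
(x · z) · (y · z) = 3/4 · 3/4 = 3/4
(z · (y ⇔ x)) ⇒ ((x · z) · (y · z)) = 3/4 ⇒ 3/4 = 1
(((x ⇔ y) · y) ⇔ ((z · z) · (¬x ⇒ y))) ⇔ ((z · (y ⇔ x)) ⇒ ((x · z) · (y · z))) = 1 ⇔ 1 = 1
¬y = ¬3/4 = 1/4
¬y = ¬3/4 = 1/4
x ⇔ ¬y = 3/4 ⇔ 1/4 = 1/2
y · y = 3/4 · 3/4 = 3/4
y ⇔ (y · y) = 3/4 ⇔ 3/4 = 1
(x ⇔ ¬y) ⇔ (y ⇔ (y · y)) = 1/2 ⇔ 1 = 1/2
¬y ⇔ ((x ⇔ ¬y) ⇔ (y ⇔ (y · y))) = 1/4 ⇔ 1/2 = 3/4
((((x ⇔ y) · y) ⇔ ((z · z) · (¬x ⇒ y))) ⇔ ((z · (y ⇔ x)) ⇒ ((x · z) · (y · z)))) · (¬y ⇔ ((x ⇔ ¬y) ⇔ (y ⇔ (y · y)))) = 1 · 3/4 = 3/4
¬((¬(z ⇒ y) ⇔ ¬¬z) · ((x ⇒ z) ⇔ (¬y · x))) · (((((x ⇔ y) · y) ⇔ ((z · z) · (¬x ⇒ y))) ⇔ ((z · (y ⇔ x)) ⇒ ((x · z) · (y · z)))) · (¬y ⇔ ((x ⇔ ¬y) ⇔ (y ⇔ (y · y))))) = 3/4 · 3/4 = 3/4

3/4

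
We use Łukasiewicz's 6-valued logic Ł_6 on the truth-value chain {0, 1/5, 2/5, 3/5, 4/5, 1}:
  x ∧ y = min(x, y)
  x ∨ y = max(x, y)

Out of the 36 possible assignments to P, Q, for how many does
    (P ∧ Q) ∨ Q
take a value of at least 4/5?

12

value 1: 6 assignments (counts)
value 4/5: 6 assignments (counts)
value 3/5: 6 assignments
value 2/5: 6 assignments
value 1/5: 6 assignments
value 0: 6 assignments
So 12 of the 36 assignments meet the threshold.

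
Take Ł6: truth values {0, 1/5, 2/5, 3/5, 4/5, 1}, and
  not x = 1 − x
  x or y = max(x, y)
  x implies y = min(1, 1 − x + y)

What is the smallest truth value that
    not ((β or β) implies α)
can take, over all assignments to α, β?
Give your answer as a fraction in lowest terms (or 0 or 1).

Take α = 0, β = 0:
β or β = 0 or 0 = 0
(β or β) implies α = 0 implies 0 = 1
not ((β or β) implies α) = not 1 = 0
No assignment yields a value below 0, so this is the minimum.

0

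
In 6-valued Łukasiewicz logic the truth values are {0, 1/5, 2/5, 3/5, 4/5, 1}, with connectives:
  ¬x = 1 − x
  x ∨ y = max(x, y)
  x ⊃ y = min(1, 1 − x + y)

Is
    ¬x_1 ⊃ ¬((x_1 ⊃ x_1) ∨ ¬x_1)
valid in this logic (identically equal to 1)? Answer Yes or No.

Counterexample: take x_1 = 0.
¬x_1 = ¬0 = 1
x_1 ⊃ x_1 = 0 ⊃ 0 = 1
(x_1 ⊃ x_1) ∨ ¬x_1 = 1 ∨ 1 = 1
¬((x_1 ⊃ x_1) ∨ ¬x_1) = ¬1 = 0
¬x_1 ⊃ ¬((x_1 ⊃ x_1) ∨ ¬x_1) = 1 ⊃ 0 = 0
This gives 0 ≠ 1.

No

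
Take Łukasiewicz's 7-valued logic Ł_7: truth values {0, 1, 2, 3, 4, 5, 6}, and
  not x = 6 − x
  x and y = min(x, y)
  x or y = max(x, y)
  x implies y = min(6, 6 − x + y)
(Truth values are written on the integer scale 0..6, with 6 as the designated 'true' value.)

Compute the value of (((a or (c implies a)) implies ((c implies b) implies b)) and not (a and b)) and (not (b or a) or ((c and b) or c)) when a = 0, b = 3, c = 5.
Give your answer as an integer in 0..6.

5

c implies a = 5 implies 0 = 1
a or (c implies a) = 0 or 1 = 1
c implies b = 5 implies 3 = 4
(c implies b) implies b = 4 implies 3 = 5
(a or (c implies a)) implies ((c implies b) implies b) = 1 implies 5 = 6
a and b = 0 and 3 = 0
not (a and b) = not 0 = 6
((a or (c implies a)) implies ((c implies b) implies b)) and not (a and b) = 6 and 6 = 6
b or a = 3 or 0 = 3
not (b or a) = not 3 = 3
c and b = 5 and 3 = 3
(c and b) or c = 3 or 5 = 5
not (b or a) or ((c and b) or c) = 3 or 5 = 5
(((a or (c implies a)) implies ((c implies b) implies b)) and not (a and b)) and (not (b or a) or ((c and b) or c)) = 6 and 5 = 5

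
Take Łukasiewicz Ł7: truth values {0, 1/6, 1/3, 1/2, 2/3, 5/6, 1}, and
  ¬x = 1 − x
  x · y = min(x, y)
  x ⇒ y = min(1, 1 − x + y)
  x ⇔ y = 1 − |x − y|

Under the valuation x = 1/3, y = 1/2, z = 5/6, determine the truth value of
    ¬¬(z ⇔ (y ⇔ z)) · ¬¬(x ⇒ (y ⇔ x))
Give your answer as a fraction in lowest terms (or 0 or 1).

y ⇔ z = 1/2 ⇔ 5/6 = 2/3
z ⇔ (y ⇔ z) = 5/6 ⇔ 2/3 = 5/6
¬(z ⇔ (y ⇔ z)) = ¬5/6 = 1/6
¬¬(z ⇔ (y ⇔ z)) = ¬1/6 = 5/6
y ⇔ x = 1/2 ⇔ 1/3 = 5/6
x ⇒ (y ⇔ x) = 1/3 ⇒ 5/6 = 1
¬(x ⇒ (y ⇔ x)) = ¬1 = 0
¬¬(x ⇒ (y ⇔ x)) = ¬0 = 1
¬¬(z ⇔ (y ⇔ z)) · ¬¬(x ⇒ (y ⇔ x)) = 5/6 · 1 = 5/6

5/6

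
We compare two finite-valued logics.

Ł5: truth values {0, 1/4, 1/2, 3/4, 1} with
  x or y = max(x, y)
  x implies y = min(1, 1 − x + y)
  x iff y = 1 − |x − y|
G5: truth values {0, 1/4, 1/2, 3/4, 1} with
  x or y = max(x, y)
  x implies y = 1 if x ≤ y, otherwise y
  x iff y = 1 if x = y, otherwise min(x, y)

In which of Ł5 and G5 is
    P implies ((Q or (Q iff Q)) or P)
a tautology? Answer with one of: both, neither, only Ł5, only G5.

In Ł5: every assignment gives 1 — tautology.
In G5: every assignment gives 1 — tautology.

both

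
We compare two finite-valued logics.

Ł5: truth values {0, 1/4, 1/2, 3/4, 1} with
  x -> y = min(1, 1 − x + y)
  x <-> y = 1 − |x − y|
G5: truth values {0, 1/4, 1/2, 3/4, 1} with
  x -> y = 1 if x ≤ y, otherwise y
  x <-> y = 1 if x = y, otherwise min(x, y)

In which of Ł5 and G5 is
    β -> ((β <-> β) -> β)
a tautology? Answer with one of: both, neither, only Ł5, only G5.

In Ł5: every assignment gives 1 — tautology.
In G5: every assignment gives 1 — tautology.

both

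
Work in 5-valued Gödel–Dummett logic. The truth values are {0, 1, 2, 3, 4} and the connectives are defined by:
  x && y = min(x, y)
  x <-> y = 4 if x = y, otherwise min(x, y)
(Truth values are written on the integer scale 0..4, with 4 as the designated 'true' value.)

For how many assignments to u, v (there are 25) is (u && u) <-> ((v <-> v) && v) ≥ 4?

5

value 4: 5 assignments (counts)
value 3: 2 assignments
value 2: 4 assignments
value 1: 6 assignments
value 0: 8 assignments
So 5 of the 25 assignments meet the threshold.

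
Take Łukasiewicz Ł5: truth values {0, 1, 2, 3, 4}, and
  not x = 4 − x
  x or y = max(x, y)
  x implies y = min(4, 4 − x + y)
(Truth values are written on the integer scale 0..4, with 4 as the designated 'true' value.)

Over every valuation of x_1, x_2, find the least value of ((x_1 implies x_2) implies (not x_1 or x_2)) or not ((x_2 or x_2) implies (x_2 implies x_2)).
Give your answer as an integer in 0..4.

2

Take x_1 = 2, x_2 = 2:
x_1 implies x_2 = 2 implies 2 = 4
not x_1 = not 2 = 2
not x_1 or x_2 = 2 or 2 = 2
(x_1 implies x_2) implies (not x_1 or x_2) = 4 implies 2 = 2
x_2 or x_2 = 2 or 2 = 2
x_2 implies x_2 = 2 implies 2 = 4
(x_2 or x_2) implies (x_2 implies x_2) = 2 implies 4 = 4
not ((x_2 or x_2) implies (x_2 implies x_2)) = not 4 = 0
((x_1 implies x_2) implies (not x_1 or x_2)) or not ((x_2 or x_2) implies (x_2 implies x_2)) = 2 or 0 = 2
No assignment yields a value below 2, so this is the minimum.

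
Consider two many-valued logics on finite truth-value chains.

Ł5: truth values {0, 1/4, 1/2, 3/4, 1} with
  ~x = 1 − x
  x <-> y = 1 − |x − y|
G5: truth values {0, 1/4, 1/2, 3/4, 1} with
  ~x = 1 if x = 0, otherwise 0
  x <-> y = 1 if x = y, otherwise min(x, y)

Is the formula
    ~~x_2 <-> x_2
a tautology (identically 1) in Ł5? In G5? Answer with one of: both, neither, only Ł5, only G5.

In Ł5: every assignment gives 1 — tautology.
In G5: at x_2 = 1/4 the value is 1/4 — not a tautology.

only Ł5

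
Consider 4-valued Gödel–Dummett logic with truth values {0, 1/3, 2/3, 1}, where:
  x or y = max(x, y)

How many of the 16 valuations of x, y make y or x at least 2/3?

x = 0, y = 0 ↦ 0  <
x = 0, y = 1/3 ↦ 1/3  <
x = 0, y = 2/3 ↦ 2/3  ≥
x = 0, y = 1 ↦ 1  ≥
x = 1/3, y = 0 ↦ 1/3  <
x = 1/3, y = 1/3 ↦ 1/3  <
x = 1/3, y = 2/3 ↦ 2/3  ≥
x = 1/3, y = 1 ↦ 1  ≥
x = 2/3, y = 0 ↦ 2/3  ≥
x = 2/3, y = 1/3 ↦ 2/3  ≥
x = 2/3, y = 2/3 ↦ 2/3  ≥
x = 2/3, y = 1 ↦ 1  ≥
x = 1, y = 0 ↦ 1  ≥
x = 1, y = 1/3 ↦ 1  ≥
x = 1, y = 2/3 ↦ 1  ≥
x = 1, y = 1 ↦ 1  ≥
So 12 of the 16 assignments meet the threshold.

12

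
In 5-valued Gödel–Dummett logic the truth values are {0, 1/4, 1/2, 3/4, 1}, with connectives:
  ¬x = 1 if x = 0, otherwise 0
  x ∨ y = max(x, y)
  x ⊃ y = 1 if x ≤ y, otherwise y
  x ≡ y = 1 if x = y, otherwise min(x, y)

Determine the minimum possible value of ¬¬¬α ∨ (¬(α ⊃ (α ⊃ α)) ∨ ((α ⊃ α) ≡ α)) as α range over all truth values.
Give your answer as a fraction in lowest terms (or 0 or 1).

1/4

Take α = 1/4:
¬α = ¬1/4 = 0
¬¬α = ¬0 = 1
¬¬¬α = ¬1 = 0
α ⊃ α = 1/4 ⊃ 1/4 = 1
α ⊃ (α ⊃ α) = 1/4 ⊃ 1 = 1
¬(α ⊃ (α ⊃ α)) = ¬1 = 0
α ⊃ α = 1/4 ⊃ 1/4 = 1
(α ⊃ α) ≡ α = 1 ≡ 1/4 = 1/4
¬(α ⊃ (α ⊃ α)) ∨ ((α ⊃ α) ≡ α) = 0 ∨ 1/4 = 1/4
¬¬¬α ∨ (¬(α ⊃ (α ⊃ α)) ∨ ((α ⊃ α) ≡ α)) = 0 ∨ 1/4 = 1/4
No assignment yields a value below 1/4, so this is the minimum.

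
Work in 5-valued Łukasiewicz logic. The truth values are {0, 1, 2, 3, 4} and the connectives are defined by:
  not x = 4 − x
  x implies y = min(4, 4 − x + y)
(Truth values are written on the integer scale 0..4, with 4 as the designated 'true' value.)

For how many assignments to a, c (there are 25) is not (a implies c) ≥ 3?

3

value 4: 1 assignment (counts)
value 3: 2 assignments (counts)
value 2: 3 assignments
value 1: 4 assignments
value 0: 15 assignments
So 3 of the 25 assignments meet the threshold.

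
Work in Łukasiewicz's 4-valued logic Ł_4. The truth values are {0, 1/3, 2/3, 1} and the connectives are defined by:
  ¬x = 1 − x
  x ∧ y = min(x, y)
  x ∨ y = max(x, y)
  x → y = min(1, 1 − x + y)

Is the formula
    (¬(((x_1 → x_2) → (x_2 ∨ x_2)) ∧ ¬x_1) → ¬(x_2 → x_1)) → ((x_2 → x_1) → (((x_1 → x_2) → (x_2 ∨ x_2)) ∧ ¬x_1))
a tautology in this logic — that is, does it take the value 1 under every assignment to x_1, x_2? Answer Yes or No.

Yes

x_1 = 0, x_2 = 0 ↦ 1
x_1 = 0, x_2 = 1/3 ↦ 1
x_1 = 0, x_2 = 2/3 ↦ 1
x_1 = 0, x_2 = 1 ↦ 1
x_1 = 1/3, x_2 = 0 ↦ 1
x_1 = 1/3, x_2 = 1/3 ↦ 1
x_1 = 1/3, x_2 = 2/3 ↦ 1
x_1 = 1/3, x_2 = 1 ↦ 1
x_1 = 2/3, x_2 = 0 ↦ 1
x_1 = 2/3, x_2 = 1/3 ↦ 1
x_1 = 2/3, x_2 = 2/3 ↦ 1
x_1 = 2/3, x_2 = 1 ↦ 1
x_1 = 1, x_2 = 0 ↦ 1
x_1 = 1, x_2 = 1/3 ↦ 1
x_1 = 1, x_2 = 2/3 ↦ 1
x_1 = 1, x_2 = 1 ↦ 1
Every assignment gives a value ≥ 1.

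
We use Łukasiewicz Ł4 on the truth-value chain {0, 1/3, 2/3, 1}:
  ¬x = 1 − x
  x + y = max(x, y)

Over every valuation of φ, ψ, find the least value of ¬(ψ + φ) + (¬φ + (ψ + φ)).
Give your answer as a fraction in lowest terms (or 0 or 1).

2/3

Take φ = 1/3, ψ = 0:
ψ + φ = 0 + 1/3 = 1/3
¬(ψ + φ) = ¬1/3 = 2/3
¬φ = ¬1/3 = 2/3
ψ + φ = 0 + 1/3 = 1/3
¬φ + (ψ + φ) = 2/3 + 1/3 = 2/3
¬(ψ + φ) + (¬φ + (ψ + φ)) = 2/3 + 2/3 = 2/3
No assignment yields a value below 2/3, so this is the minimum.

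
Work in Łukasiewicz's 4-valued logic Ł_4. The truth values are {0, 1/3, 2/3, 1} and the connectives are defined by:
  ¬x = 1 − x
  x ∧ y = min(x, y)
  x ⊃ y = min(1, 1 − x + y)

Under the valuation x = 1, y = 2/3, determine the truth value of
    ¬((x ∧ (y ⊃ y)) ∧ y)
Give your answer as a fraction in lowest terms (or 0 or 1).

y ⊃ y = 2/3 ⊃ 2/3 = 1
x ∧ (y ⊃ y) = 1 ∧ 1 = 1
(x ∧ (y ⊃ y)) ∧ y = 1 ∧ 2/3 = 2/3
¬((x ∧ (y ⊃ y)) ∧ y) = ¬2/3 = 1/3

1/3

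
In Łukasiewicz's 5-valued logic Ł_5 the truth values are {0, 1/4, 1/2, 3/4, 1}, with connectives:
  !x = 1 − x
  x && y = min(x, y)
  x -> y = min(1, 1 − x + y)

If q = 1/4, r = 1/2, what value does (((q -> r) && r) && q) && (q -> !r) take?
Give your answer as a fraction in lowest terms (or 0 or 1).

q -> r = 1/4 -> 1/2 = 1
(q -> r) && r = 1 && 1/2 = 1/2
((q -> r) && r) && q = 1/2 && 1/4 = 1/4
!r = !1/2 = 1/2
q -> !r = 1/4 -> 1/2 = 1
(((q -> r) && r) && q) && (q -> !r) = 1/4 && 1 = 1/4

1/4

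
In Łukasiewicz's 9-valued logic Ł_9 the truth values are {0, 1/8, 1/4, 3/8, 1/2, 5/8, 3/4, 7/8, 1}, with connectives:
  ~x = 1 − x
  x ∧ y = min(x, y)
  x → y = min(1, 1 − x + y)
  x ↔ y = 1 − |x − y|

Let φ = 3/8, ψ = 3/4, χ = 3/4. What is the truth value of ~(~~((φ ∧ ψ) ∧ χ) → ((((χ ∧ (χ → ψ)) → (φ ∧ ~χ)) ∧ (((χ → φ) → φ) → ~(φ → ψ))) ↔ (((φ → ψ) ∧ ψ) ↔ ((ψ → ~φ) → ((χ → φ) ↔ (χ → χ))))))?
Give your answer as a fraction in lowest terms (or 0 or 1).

φ ∧ ψ = 3/8 ∧ 3/4 = 3/8
(φ ∧ ψ) ∧ χ = 3/8 ∧ 3/4 = 3/8
~((φ ∧ ψ) ∧ χ) = ~3/8 = 5/8
~~((φ ∧ ψ) ∧ χ) = ~5/8 = 3/8
χ → ψ = 3/4 → 3/4 = 1
χ ∧ (χ → ψ) = 3/4 ∧ 1 = 3/4
~χ = ~3/4 = 1/4
φ ∧ ~χ = 3/8 ∧ 1/4 = 1/4
(χ ∧ (χ → ψ)) → (φ ∧ ~χ) = 3/4 → 1/4 = 1/2
χ → φ = 3/4 → 3/8 = 5/8
(χ → φ) → φ = 5/8 → 3/8 = 3/4
φ → ψ = 3/8 → 3/4 = 1
~(φ → ψ) = ~1 = 0
((χ → φ) → φ) → ~(φ → ψ) = 3/4 → 0 = 1/4
((χ ∧ (χ → ψ)) → (φ ∧ ~χ)) ∧ (((χ → φ) → φ) → ~(φ → ψ)) = 1/2 ∧ 1/4 = 1/4
φ → ψ = 3/8 → 3/4 = 1
(φ → ψ) ∧ ψ = 1 ∧ 3/4 = 3/4
~φ = ~3/8 = 5/8
ψ → ~φ = 3/4 → 5/8 = 7/8
χ → φ = 3/4 → 3/8 = 5/8
χ → χ = 3/4 → 3/4 = 1
(χ → φ) ↔ (χ → χ) = 5/8 ↔ 1 = 5/8
(ψ → ~φ) → ((χ → φ) ↔ (χ → χ)) = 7/8 → 5/8 = 3/4
((φ → ψ) ∧ ψ) ↔ ((ψ → ~φ) → ((χ → φ) ↔ (χ → χ))) = 3/4 ↔ 3/4 = 1
(((χ ∧ (χ → ψ)) → (φ ∧ ~χ)) ∧ (((χ → φ) → φ) → ~(φ → ψ))) ↔ (((φ → ψ) ∧ ψ) ↔ ((ψ → ~φ) → ((χ → φ) ↔ (χ → χ)))) = 1/4 ↔ 1 = 1/4
~~((φ ∧ ψ) ∧ χ) → ((((χ ∧ (χ → ψ)) → (φ ∧ ~χ)) ∧ (((χ → φ) → φ) → ~(φ → ψ))) ↔ (((φ → ψ) ∧ ψ) ↔ ((ψ → ~φ) → ((χ → φ) ↔ (χ → χ))))) = 3/8 → 1/4 = 7/8
~(~~((φ ∧ ψ) ∧ χ) → ((((χ ∧ (χ → ψ)) → (φ ∧ ~χ)) ∧ (((χ → φ) → φ) → ~(φ → ψ))) ↔ (((φ → ψ) ∧ ψ) ↔ ((ψ → ~φ) → ((χ → φ) ↔ (χ → χ)))))) = ~7/8 = 1/8

1/8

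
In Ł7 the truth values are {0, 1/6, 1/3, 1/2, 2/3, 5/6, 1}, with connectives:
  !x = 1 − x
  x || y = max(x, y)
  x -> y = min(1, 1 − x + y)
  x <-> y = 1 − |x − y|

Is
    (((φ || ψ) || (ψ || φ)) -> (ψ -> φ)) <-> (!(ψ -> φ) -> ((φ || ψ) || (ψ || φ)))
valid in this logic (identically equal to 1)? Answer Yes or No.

No

Counterexample: take φ = 0, ψ = 2/3.
φ || ψ = 0 || 2/3 = 2/3
ψ || φ = 2/3 || 0 = 2/3
(φ || ψ) || (ψ || φ) = 2/3 || 2/3 = 2/3
ψ -> φ = 2/3 -> 0 = 1/3
((φ || ψ) || (ψ || φ)) -> (ψ -> φ) = 2/3 -> 1/3 = 2/3
ψ -> φ = 2/3 -> 0 = 1/3
!(ψ -> φ) = !1/3 = 2/3
φ || ψ = 0 || 2/3 = 2/3
ψ || φ = 2/3 || 0 = 2/3
(φ || ψ) || (ψ || φ) = 2/3 || 2/3 = 2/3
!(ψ -> φ) -> ((φ || ψ) || (ψ || φ)) = 2/3 -> 2/3 = 1
(((φ || ψ) || (ψ || φ)) -> (ψ -> φ)) <-> (!(ψ -> φ) -> ((φ || ψ) || (ψ || φ))) = 2/3 <-> 1 = 2/3
This gives 2/3 ≠ 1.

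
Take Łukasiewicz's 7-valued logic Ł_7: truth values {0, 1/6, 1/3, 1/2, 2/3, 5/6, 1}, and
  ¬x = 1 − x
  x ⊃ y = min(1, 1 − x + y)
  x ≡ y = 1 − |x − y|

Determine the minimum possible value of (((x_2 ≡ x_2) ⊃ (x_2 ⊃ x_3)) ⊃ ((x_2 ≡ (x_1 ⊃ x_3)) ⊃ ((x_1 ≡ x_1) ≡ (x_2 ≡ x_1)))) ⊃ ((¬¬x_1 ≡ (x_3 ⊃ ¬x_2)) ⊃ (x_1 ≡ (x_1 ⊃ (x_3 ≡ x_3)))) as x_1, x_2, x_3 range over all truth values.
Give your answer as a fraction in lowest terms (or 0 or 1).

1/3

Take x_1 = 1/3, x_2 = 2/3, x_3 = 1:
x_2 ≡ x_2 = 2/3 ≡ 2/3 = 1
x_2 ⊃ x_3 = 2/3 ⊃ 1 = 1
(x_2 ≡ x_2) ⊃ (x_2 ⊃ x_3) = 1 ⊃ 1 = 1
x_1 ⊃ x_3 = 1/3 ⊃ 1 = 1
x_2 ≡ (x_1 ⊃ x_3) = 2/3 ≡ 1 = 2/3
x_1 ≡ x_1 = 1/3 ≡ 1/3 = 1
x_2 ≡ x_1 = 2/3 ≡ 1/3 = 2/3
(x_1 ≡ x_1) ≡ (x_2 ≡ x_1) = 1 ≡ 2/3 = 2/3
(x_2 ≡ (x_1 ⊃ x_3)) ⊃ ((x_1 ≡ x_1) ≡ (x_2 ≡ x_1)) = 2/3 ⊃ 2/3 = 1
((x_2 ≡ x_2) ⊃ (x_2 ⊃ x_3)) ⊃ ((x_2 ≡ (x_1 ⊃ x_3)) ⊃ ((x_1 ≡ x_1) ≡ (x_2 ≡ x_1))) = 1 ⊃ 1 = 1
¬x_1 = ¬1/3 = 2/3
¬¬x_1 = ¬2/3 = 1/3
¬x_2 = ¬2/3 = 1/3
x_3 ⊃ ¬x_2 = 1 ⊃ 1/3 = 1/3
¬¬x_1 ≡ (x_3 ⊃ ¬x_2) = 1/3 ≡ 1/3 = 1
x_3 ≡ x_3 = 1 ≡ 1 = 1
x_1 ⊃ (x_3 ≡ x_3) = 1/3 ⊃ 1 = 1
x_1 ≡ (x_1 ⊃ (x_3 ≡ x_3)) = 1/3 ≡ 1 = 1/3
(¬¬x_1 ≡ (x_3 ⊃ ¬x_2)) ⊃ (x_1 ≡ (x_1 ⊃ (x_3 ≡ x_3))) = 1 ⊃ 1/3 = 1/3
(((x_2 ≡ x_2) ⊃ (x_2 ⊃ x_3)) ⊃ ((x_2 ≡ (x_1 ⊃ x_3)) ⊃ ((x_1 ≡ x_1) ≡ (x_2 ≡ x_1)))) ⊃ ((¬¬x_1 ≡ (x_3 ⊃ ¬x_2)) ⊃ (x_1 ≡ (x_1 ⊃ (x_3 ≡ x_3)))) = 1 ⊃ 1/3 = 1/3
No assignment yields a value below 1/3, so this is the minimum.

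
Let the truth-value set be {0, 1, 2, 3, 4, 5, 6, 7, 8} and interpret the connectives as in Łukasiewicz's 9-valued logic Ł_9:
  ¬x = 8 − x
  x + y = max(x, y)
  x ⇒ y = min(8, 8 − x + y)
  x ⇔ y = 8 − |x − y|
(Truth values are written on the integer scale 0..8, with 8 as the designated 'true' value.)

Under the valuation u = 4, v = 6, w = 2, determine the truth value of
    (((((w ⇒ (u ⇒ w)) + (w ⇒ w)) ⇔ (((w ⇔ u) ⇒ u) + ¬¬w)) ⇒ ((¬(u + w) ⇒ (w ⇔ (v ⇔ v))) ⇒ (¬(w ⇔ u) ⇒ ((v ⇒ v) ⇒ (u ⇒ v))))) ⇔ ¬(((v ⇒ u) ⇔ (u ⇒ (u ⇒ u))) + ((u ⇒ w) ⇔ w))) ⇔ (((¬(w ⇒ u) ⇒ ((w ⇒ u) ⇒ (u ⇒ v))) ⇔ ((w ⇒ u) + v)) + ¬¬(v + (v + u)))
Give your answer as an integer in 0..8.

u ⇒ w = 4 ⇒ 2 = 6
w ⇒ (u ⇒ w) = 2 ⇒ 6 = 8
w ⇒ w = 2 ⇒ 2 = 8
(w ⇒ (u ⇒ w)) + (w ⇒ w) = 8 + 8 = 8
w ⇔ u = 2 ⇔ 4 = 6
(w ⇔ u) ⇒ u = 6 ⇒ 4 = 6
¬w = ¬2 = 6
¬¬w = ¬6 = 2
((w ⇔ u) ⇒ u) + ¬¬w = 6 + 2 = 6
((w ⇒ (u ⇒ w)) + (w ⇒ w)) ⇔ (((w ⇔ u) ⇒ u) + ¬¬w) = 8 ⇔ 6 = 6
u + w = 4 + 2 = 4
¬(u + w) = ¬4 = 4
v ⇔ v = 6 ⇔ 6 = 8
w ⇔ (v ⇔ v) = 2 ⇔ 8 = 2
¬(u + w) ⇒ (w ⇔ (v ⇔ v)) = 4 ⇒ 2 = 6
w ⇔ u = 2 ⇔ 4 = 6
¬(w ⇔ u) = ¬6 = 2
v ⇒ v = 6 ⇒ 6 = 8
u ⇒ v = 4 ⇒ 6 = 8
(v ⇒ v) ⇒ (u ⇒ v) = 8 ⇒ 8 = 8
¬(w ⇔ u) ⇒ ((v ⇒ v) ⇒ (u ⇒ v)) = 2 ⇒ 8 = 8
(¬(u + w) ⇒ (w ⇔ (v ⇔ v))) ⇒ (¬(w ⇔ u) ⇒ ((v ⇒ v) ⇒ (u ⇒ v))) = 6 ⇒ 8 = 8
(((w ⇒ (u ⇒ w)) + (w ⇒ w)) ⇔ (((w ⇔ u) ⇒ u) + ¬¬w)) ⇒ ((¬(u + w) ⇒ (w ⇔ (v ⇔ v))) ⇒ (¬(w ⇔ u) ⇒ ((v ⇒ v) ⇒ (u ⇒ v)))) = 6 ⇒ 8 = 8
v ⇒ u = 6 ⇒ 4 = 6
u ⇒ u = 4 ⇒ 4 = 8
u ⇒ (u ⇒ u) = 4 ⇒ 8 = 8
(v ⇒ u) ⇔ (u ⇒ (u ⇒ u)) = 6 ⇔ 8 = 6
u ⇒ w = 4 ⇒ 2 = 6
(u ⇒ w) ⇔ w = 6 ⇔ 2 = 4
((v ⇒ u) ⇔ (u ⇒ (u ⇒ u))) + ((u ⇒ w) ⇔ w) = 6 + 4 = 6
¬(((v ⇒ u) ⇔ (u ⇒ (u ⇒ u))) + ((u ⇒ w) ⇔ w)) = ¬6 = 2
((((w ⇒ (u ⇒ w)) + (w ⇒ w)) ⇔ (((w ⇔ u) ⇒ u) + ¬¬w)) ⇒ ((¬(u + w) ⇒ (w ⇔ (v ⇔ v))) ⇒ (¬(w ⇔ u) ⇒ ((v ⇒ v) ⇒ (u ⇒ v))))) ⇔ ¬(((v ⇒ u) ⇔ (u ⇒ (u ⇒ u))) + ((u ⇒ w) ⇔ w)) = 8 ⇔ 2 = 2
w ⇒ u = 2 ⇒ 4 = 8
¬(w ⇒ u) = ¬8 = 0
w ⇒ u = 2 ⇒ 4 = 8
u ⇒ v = 4 ⇒ 6 = 8
(w ⇒ u) ⇒ (u ⇒ v) = 8 ⇒ 8 = 8
¬(w ⇒ u) ⇒ ((w ⇒ u) ⇒ (u ⇒ v)) = 0 ⇒ 8 = 8
w ⇒ u = 2 ⇒ 4 = 8
(w ⇒ u) + v = 8 + 6 = 8
(¬(w ⇒ u) ⇒ ((w ⇒ u) ⇒ (u ⇒ v))) ⇔ ((w ⇒ u) + v) = 8 ⇔ 8 = 8
v + u = 6 + 4 = 6
v + (v + u) = 6 + 6 = 6
¬(v + (v + u)) = ¬6 = 2
¬¬(v + (v + u)) = ¬2 = 6
((¬(w ⇒ u) ⇒ ((w ⇒ u) ⇒ (u ⇒ v))) ⇔ ((w ⇒ u) + v)) + ¬¬(v + (v + u)) = 8 + 6 = 8
(((((w ⇒ (u ⇒ w)) + (w ⇒ w)) ⇔ (((w ⇔ u) ⇒ u) + ¬¬w)) ⇒ ((¬(u + w) ⇒ (w ⇔ (v ⇔ v))) ⇒ (¬(w ⇔ u) ⇒ ((v ⇒ v) ⇒ (u ⇒ v))))) ⇔ ¬(((v ⇒ u) ⇔ (u ⇒ (u ⇒ u))) + ((u ⇒ w) ⇔ w))) ⇔ (((¬(w ⇒ u) ⇒ ((w ⇒ u) ⇒ (u ⇒ v))) ⇔ ((w ⇒ u) + v)) + ¬¬(v + (v + u))) = 2 ⇔ 8 = 2

2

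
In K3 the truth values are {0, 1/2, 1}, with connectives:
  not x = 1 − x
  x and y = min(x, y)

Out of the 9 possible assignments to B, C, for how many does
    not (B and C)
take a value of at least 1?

B = 0, C = 0 ↦ 1  ≥
B = 0, C = 1/2 ↦ 1  ≥
B = 0, C = 1 ↦ 1  ≥
B = 1/2, C = 0 ↦ 1  ≥
B = 1/2, C = 1/2 ↦ 1/2  <
B = 1/2, C = 1 ↦ 1/2  <
B = 1, C = 0 ↦ 1  ≥
B = 1, C = 1/2 ↦ 1/2  <
B = 1, C = 1 ↦ 0  <
So 5 of the 9 assignments meet the threshold.

5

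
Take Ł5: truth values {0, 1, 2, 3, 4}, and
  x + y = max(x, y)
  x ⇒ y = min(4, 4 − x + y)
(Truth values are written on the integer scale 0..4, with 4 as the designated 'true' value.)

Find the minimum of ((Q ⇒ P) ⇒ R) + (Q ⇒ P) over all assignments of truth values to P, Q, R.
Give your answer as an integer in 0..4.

Take P = 0, Q = 2, R = 0:
Q ⇒ P = 2 ⇒ 0 = 2
(Q ⇒ P) ⇒ R = 2 ⇒ 0 = 2
Q ⇒ P = 2 ⇒ 0 = 2
((Q ⇒ P) ⇒ R) + (Q ⇒ P) = 2 + 2 = 2
No assignment yields a value below 2, so this is the minimum.

2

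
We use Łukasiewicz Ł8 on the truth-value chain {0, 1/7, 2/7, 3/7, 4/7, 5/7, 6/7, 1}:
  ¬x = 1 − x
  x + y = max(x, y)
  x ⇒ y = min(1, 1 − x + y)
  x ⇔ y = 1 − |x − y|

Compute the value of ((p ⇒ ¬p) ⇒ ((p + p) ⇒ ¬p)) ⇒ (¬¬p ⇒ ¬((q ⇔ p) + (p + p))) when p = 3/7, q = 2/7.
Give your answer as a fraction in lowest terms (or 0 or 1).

¬p = ¬3/7 = 4/7
p ⇒ ¬p = 3/7 ⇒ 4/7 = 1
p + p = 3/7 + 3/7 = 3/7
¬p = ¬3/7 = 4/7
(p + p) ⇒ ¬p = 3/7 ⇒ 4/7 = 1
(p ⇒ ¬p) ⇒ ((p + p) ⇒ ¬p) = 1 ⇒ 1 = 1
¬p = ¬3/7 = 4/7
¬¬p = ¬4/7 = 3/7
q ⇔ p = 2/7 ⇔ 3/7 = 6/7
p + p = 3/7 + 3/7 = 3/7
(q ⇔ p) + (p + p) = 6/7 + 3/7 = 6/7
¬((q ⇔ p) + (p + p)) = ¬6/7 = 1/7
¬¬p ⇒ ¬((q ⇔ p) + (p + p)) = 3/7 ⇒ 1/7 = 5/7
((p ⇒ ¬p) ⇒ ((p + p) ⇒ ¬p)) ⇒ (¬¬p ⇒ ¬((q ⇔ p) + (p + p))) = 1 ⇒ 5/7 = 5/7

5/7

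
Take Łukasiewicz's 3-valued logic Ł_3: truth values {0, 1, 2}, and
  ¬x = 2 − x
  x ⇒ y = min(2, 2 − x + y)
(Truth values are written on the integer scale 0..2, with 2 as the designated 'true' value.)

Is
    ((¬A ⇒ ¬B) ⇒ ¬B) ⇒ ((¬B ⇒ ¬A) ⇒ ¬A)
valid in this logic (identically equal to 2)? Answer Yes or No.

Yes

A = 0, B = 0 ↦ 2
A = 0, B = 1 ↦ 2
A = 0, B = 2 ↦ 2
A = 1, B = 0 ↦ 2
A = 1, B = 1 ↦ 2
A = 1, B = 2 ↦ 2
A = 2, B = 0 ↦ 2
A = 2, B = 1 ↦ 2
A = 2, B = 2 ↦ 2
Every assignment gives a value ≥ 2.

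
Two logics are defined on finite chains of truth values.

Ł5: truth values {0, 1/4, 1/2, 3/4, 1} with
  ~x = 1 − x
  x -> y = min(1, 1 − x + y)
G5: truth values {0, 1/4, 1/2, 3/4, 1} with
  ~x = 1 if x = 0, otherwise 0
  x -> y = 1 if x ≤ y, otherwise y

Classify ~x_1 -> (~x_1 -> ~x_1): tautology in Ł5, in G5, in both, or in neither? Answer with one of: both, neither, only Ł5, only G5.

In Ł5: every assignment gives 1 — tautology.
In G5: every assignment gives 1 — tautology.

both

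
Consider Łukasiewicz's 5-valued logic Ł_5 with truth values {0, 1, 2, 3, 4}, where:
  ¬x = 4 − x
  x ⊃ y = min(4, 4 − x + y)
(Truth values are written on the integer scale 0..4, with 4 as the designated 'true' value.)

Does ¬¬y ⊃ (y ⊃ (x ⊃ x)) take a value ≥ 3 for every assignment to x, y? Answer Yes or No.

Yes

At x = 3, y = 1, for instance:
¬y = ¬1 = 3
¬¬y = ¬3 = 1
x ⊃ x = 3 ⊃ 3 = 4
y ⊃ (x ⊃ x) = 1 ⊃ 4 = 4
¬¬y ⊃ (y ⊃ (x ⊃ x)) = 1 ⊃ 4 = 4
and checking the remaining 24 assignments likewise gives ≥ 3 in every case.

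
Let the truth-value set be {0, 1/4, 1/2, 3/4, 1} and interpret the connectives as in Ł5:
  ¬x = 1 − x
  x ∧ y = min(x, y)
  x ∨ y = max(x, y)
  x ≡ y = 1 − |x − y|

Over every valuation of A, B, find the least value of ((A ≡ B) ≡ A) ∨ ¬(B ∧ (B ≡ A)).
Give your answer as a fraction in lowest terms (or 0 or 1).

Take A = 0, B = 1/2:
A ≡ B = 0 ≡ 1/2 = 1/2
(A ≡ B) ≡ A = 1/2 ≡ 0 = 1/2
B ≡ A = 1/2 ≡ 0 = 1/2
B ∧ (B ≡ A) = 1/2 ∧ 1/2 = 1/2
¬(B ∧ (B ≡ A)) = ¬1/2 = 1/2
((A ≡ B) ≡ A) ∨ ¬(B ∧ (B ≡ A)) = 1/2 ∨ 1/2 = 1/2
No assignment yields a value below 1/2, so this is the minimum.

1/2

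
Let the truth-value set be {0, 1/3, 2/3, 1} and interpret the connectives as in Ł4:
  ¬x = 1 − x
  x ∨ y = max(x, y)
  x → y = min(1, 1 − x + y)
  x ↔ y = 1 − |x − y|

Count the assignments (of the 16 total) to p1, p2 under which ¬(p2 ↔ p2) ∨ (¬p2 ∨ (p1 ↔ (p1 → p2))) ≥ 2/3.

p1 = 0, p2 = 0 ↦ 1  ≥
p1 = 0, p2 = 1/3 ↦ 2/3  ≥
p1 = 0, p2 = 2/3 ↦ 1/3  <
p1 = 0, p2 = 1 ↦ 0  <
p1 = 1/3, p2 = 0 ↦ 1  ≥
p1 = 1/3, p2 = 1/3 ↦ 2/3  ≥
p1 = 1/3, p2 = 2/3 ↦ 1/3  <
p1 = 1/3, p2 = 1 ↦ 1/3  <
p1 = 2/3, p2 = 0 ↦ 1  ≥
p1 = 2/3, p2 = 1/3 ↦ 1  ≥
p1 = 2/3, p2 = 2/3 ↦ 2/3  ≥
p1 = 2/3, p2 = 1 ↦ 2/3  ≥
p1 = 1, p2 = 0 ↦ 1  ≥
p1 = 1, p2 = 1/3 ↦ 2/3  ≥
p1 = 1, p2 = 2/3 ↦ 2/3  ≥
p1 = 1, p2 = 1 ↦ 1  ≥
So 12 of the 16 assignments meet the threshold.

12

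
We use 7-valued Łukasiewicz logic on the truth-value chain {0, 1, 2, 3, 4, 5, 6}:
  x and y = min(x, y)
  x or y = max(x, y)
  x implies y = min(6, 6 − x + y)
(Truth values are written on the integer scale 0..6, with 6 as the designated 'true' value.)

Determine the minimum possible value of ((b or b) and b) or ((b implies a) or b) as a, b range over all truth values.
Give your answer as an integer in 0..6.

3

Take a = 0, b = 3:
b or b = 3 or 3 = 3
(b or b) and b = 3 and 3 = 3
b implies a = 3 implies 0 = 3
(b implies a) or b = 3 or 3 = 3
((b or b) and b) or ((b implies a) or b) = 3 or 3 = 3
No assignment yields a value below 3, so this is the minimum.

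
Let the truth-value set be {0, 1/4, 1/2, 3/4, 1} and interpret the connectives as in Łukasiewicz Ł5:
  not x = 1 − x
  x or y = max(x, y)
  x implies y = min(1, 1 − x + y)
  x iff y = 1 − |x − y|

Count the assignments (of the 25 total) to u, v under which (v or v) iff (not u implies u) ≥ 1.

value 1: 5 assignments (counts)
value 3/4: 6 assignments
value 1/2: 6 assignments
value 1/4: 4 assignments
value 0: 4 assignments
So 5 of the 25 assignments meet the threshold.

5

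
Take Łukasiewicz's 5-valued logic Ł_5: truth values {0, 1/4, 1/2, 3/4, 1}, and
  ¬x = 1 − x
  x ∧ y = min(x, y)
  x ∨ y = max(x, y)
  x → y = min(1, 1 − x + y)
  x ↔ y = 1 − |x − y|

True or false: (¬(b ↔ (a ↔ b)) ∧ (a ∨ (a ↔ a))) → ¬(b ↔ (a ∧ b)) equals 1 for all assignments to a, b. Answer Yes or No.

No

Counterexample: take a = 0, b = 0.
a ↔ b = 0 ↔ 0 = 1
b ↔ (a ↔ b) = 0 ↔ 1 = 0
¬(b ↔ (a ↔ b)) = ¬0 = 1
a ↔ a = 0 ↔ 0 = 1
a ∨ (a ↔ a) = 0 ∨ 1 = 1
¬(b ↔ (a ↔ b)) ∧ (a ∨ (a ↔ a)) = 1 ∧ 1 = 1
a ∧ b = 0 ∧ 0 = 0
b ↔ (a ∧ b) = 0 ↔ 0 = 1
¬(b ↔ (a ∧ b)) = ¬1 = 0
(¬(b ↔ (a ↔ b)) ∧ (a ∨ (a ↔ a))) → ¬(b ↔ (a ∧ b)) = 1 → 0 = 0
This gives 0 ≠ 1.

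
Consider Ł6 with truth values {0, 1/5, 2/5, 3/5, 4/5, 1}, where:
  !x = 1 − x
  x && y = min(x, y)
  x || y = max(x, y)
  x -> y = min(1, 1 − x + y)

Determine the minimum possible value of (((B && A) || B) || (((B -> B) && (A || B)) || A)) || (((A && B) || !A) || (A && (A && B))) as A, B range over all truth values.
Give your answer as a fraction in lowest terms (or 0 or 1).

Take A = 2/5, B = 0:
B && A = 0 && 2/5 = 0
(B && A) || B = 0 || 0 = 0
B -> B = 0 -> 0 = 1
A || B = 2/5 || 0 = 2/5
(B -> B) && (A || B) = 1 && 2/5 = 2/5
((B -> B) && (A || B)) || A = 2/5 || 2/5 = 2/5
((B && A) || B) || (((B -> B) && (A || B)) || A) = 0 || 2/5 = 2/5
A && B = 2/5 && 0 = 0
!A = !2/5 = 3/5
(A && B) || !A = 0 || 3/5 = 3/5
A && B = 2/5 && 0 = 0
A && (A && B) = 2/5 && 0 = 0
((A && B) || !A) || (A && (A && B)) = 3/5 || 0 = 3/5
(((B && A) || B) || (((B -> B) && (A || B)) || A)) || (((A && B) || !A) || (A && (A && B))) = 2/5 || 3/5 = 3/5
No assignment yields a value below 3/5, so this is the minimum.

3/5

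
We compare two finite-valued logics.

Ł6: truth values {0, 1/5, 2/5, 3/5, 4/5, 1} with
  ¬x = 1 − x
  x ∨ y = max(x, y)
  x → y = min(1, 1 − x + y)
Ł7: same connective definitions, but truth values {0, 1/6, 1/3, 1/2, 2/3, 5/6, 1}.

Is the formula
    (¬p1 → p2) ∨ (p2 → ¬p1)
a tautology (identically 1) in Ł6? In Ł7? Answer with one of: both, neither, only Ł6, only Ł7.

both

In Ł6: every assignment gives 1 — tautology.
In Ł7: every assignment gives 1 — tautology.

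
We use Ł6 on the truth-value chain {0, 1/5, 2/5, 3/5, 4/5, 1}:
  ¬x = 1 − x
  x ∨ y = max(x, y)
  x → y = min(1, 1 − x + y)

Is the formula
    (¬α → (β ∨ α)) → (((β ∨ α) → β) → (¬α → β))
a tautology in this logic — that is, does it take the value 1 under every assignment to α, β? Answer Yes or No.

At α = 3/5, β = 1, for instance:
¬α = ¬3/5 = 2/5
β ∨ α = 1 ∨ 3/5 = 1
¬α → (β ∨ α) = 2/5 → 1 = 1
(β ∨ α) → β = 1 → 1 = 1
¬α → β = 2/5 → 1 = 1
((β ∨ α) → β) → (¬α → β) = 1 → 1 = 1
(¬α → (β ∨ α)) → (((β ∨ α) → β) → (¬α → β)) = 1 → 1 = 1
and checking the remaining 35 assignments likewise gives ≥ 1 in every case.

Yes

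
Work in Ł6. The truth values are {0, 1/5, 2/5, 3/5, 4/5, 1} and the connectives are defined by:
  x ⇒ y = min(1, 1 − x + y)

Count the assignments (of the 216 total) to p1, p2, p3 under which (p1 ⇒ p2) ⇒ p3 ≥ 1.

71

value 1: 71 assignments (counts)
value 4/5: 35 assignments
value 3/5: 33 assignments
value 2/5: 30 assignments
value 1/5: 26 assignments
value 0: 21 assignments
So 71 of the 216 assignments meet the threshold.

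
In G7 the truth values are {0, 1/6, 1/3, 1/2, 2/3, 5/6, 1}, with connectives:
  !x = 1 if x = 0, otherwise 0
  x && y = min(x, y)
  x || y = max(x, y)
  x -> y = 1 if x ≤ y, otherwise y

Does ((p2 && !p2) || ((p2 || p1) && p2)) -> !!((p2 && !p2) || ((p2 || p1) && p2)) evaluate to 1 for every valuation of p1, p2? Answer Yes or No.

Yes

At p1 = 1/6, p2 = 0, for instance:
!p2 = !0 = 1
p2 && !p2 = 0 && 1 = 0
p2 || p1 = 0 || 1/6 = 1/6
(p2 || p1) && p2 = 1/6 && 0 = 0
(p2 && !p2) || ((p2 || p1) && p2) = 0 || 0 = 0
!((p2 && !p2) || ((p2 || p1) && p2)) = !0 = 1
!!((p2 && !p2) || ((p2 || p1) && p2)) = !1 = 0
((p2 && !p2) || ((p2 || p1) && p2)) -> !!((p2 && !p2) || ((p2 || p1) && p2)) = 0 -> 0 = 1
and checking the remaining 48 assignments likewise gives ≥ 1 in every case.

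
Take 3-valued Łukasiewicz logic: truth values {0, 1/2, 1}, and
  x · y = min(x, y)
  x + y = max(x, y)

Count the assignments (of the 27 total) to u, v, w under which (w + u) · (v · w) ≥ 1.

3

value 1: 3 assignments (counts)
value 1/2: 9 assignments
value 0: 15 assignments
So 3 of the 27 assignments meet the threshold.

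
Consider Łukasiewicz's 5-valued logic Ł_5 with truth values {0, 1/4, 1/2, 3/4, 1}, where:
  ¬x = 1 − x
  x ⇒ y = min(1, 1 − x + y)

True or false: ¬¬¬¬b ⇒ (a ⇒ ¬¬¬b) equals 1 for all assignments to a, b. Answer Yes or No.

Counterexample: take a = 1/4, b = 1.
¬b = ¬1 = 0
¬¬b = ¬0 = 1
¬¬¬b = ¬1 = 0
¬¬¬¬b = ¬0 = 1
¬b = ¬1 = 0
¬¬b = ¬0 = 1
¬¬¬b = ¬1 = 0
a ⇒ ¬¬¬b = 1/4 ⇒ 0 = 3/4
¬¬¬¬b ⇒ (a ⇒ ¬¬¬b) = 1 ⇒ 3/4 = 3/4
This gives 3/4 ≠ 1.

No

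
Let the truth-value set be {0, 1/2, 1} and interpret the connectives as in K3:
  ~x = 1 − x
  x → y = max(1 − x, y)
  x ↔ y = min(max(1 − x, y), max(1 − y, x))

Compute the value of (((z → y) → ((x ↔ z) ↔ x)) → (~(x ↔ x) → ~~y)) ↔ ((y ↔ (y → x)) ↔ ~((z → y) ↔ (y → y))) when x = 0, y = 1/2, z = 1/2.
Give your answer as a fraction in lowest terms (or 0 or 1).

z → y = 1/2 → 1/2 = 1/2
x ↔ z = 0 ↔ 1/2 = 1/2
(x ↔ z) ↔ x = 1/2 ↔ 0 = 1/2
(z → y) → ((x ↔ z) ↔ x) = 1/2 → 1/2 = 1/2
x ↔ x = 0 ↔ 0 = 1
~(x ↔ x) = ~1 = 0
~y = ~1/2 = 1/2
~~y = ~1/2 = 1/2
~(x ↔ x) → ~~y = 0 → 1/2 = 1
((z → y) → ((x ↔ z) ↔ x)) → (~(x ↔ x) → ~~y) = 1/2 → 1 = 1
y → x = 1/2 → 0 = 1/2
y ↔ (y → x) = 1/2 ↔ 1/2 = 1/2
z → y = 1/2 → 1/2 = 1/2
y → y = 1/2 → 1/2 = 1/2
(z → y) ↔ (y → y) = 1/2 ↔ 1/2 = 1/2
~((z → y) ↔ (y → y)) = ~1/2 = 1/2
(y ↔ (y → x)) ↔ ~((z → y) ↔ (y → y)) = 1/2 ↔ 1/2 = 1/2
(((z → y) → ((x ↔ z) ↔ x)) → (~(x ↔ x) → ~~y)) ↔ ((y ↔ (y → x)) ↔ ~((z → y) ↔ (y → y))) = 1 ↔ 1/2 = 1/2

1/2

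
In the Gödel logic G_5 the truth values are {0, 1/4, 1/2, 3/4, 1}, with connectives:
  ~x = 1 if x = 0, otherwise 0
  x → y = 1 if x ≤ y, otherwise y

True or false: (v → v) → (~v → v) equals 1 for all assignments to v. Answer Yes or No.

No

Counterexample: take v = 0.
v → v = 0 → 0 = 1
~v = ~0 = 1
~v → v = 1 → 0 = 0
(v → v) → (~v → v) = 1 → 0 = 0
This gives 0 ≠ 1.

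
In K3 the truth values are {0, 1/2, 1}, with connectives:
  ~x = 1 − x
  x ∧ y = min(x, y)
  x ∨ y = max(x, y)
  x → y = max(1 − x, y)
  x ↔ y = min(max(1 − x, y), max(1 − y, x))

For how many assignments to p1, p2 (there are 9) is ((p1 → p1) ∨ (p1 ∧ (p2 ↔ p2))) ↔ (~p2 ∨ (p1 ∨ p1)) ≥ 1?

p1 = 0, p2 = 0 ↦ 1  ≥
p1 = 0, p2 = 1/2 ↦ 1/2  <
p1 = 0, p2 = 1 ↦ 0  <
p1 = 1/2, p2 = 0 ↦ 1/2  <
p1 = 1/2, p2 = 1/2 ↦ 1/2  <
p1 = 1/2, p2 = 1 ↦ 1/2  <
p1 = 1, p2 = 0 ↦ 1  ≥
p1 = 1, p2 = 1/2 ↦ 1  ≥
p1 = 1, p2 = 1 ↦ 1  ≥
So 4 of the 9 assignments meet the threshold.

4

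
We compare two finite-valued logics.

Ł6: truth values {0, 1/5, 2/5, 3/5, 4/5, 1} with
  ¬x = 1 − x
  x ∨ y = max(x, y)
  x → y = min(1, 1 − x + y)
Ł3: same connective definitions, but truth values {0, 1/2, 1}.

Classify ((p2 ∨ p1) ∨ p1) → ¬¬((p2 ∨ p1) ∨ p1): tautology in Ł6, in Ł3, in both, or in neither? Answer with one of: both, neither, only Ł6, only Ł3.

In Ł6: every assignment gives 1 — tautology.
In Ł3: every assignment gives 1 — tautology.

both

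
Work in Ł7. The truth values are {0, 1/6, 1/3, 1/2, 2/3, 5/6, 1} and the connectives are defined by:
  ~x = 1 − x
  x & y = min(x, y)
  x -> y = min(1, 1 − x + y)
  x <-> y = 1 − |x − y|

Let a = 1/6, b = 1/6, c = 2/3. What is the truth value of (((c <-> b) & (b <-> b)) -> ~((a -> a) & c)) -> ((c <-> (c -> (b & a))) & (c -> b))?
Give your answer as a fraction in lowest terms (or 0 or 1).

2/3

c <-> b = 2/3 <-> 1/6 = 1/2
b <-> b = 1/6 <-> 1/6 = 1
(c <-> b) & (b <-> b) = 1/2 & 1 = 1/2
a -> a = 1/6 -> 1/6 = 1
(a -> a) & c = 1 & 2/3 = 2/3
~((a -> a) & c) = ~2/3 = 1/3
((c <-> b) & (b <-> b)) -> ~((a -> a) & c) = 1/2 -> 1/3 = 5/6
b & a = 1/6 & 1/6 = 1/6
c -> (b & a) = 2/3 -> 1/6 = 1/2
c <-> (c -> (b & a)) = 2/3 <-> 1/2 = 5/6
c -> b = 2/3 -> 1/6 = 1/2
(c <-> (c -> (b & a))) & (c -> b) = 5/6 & 1/2 = 1/2
(((c <-> b) & (b <-> b)) -> ~((a -> a) & c)) -> ((c <-> (c -> (b & a))) & (c -> b)) = 5/6 -> 1/2 = 2/3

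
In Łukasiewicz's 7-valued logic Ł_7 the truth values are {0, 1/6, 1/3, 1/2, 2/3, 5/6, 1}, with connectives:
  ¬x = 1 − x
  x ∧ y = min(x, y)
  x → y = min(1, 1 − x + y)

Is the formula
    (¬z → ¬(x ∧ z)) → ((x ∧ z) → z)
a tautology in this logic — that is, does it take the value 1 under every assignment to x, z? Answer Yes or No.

At x = 5/6, z = 1, for instance:
¬z = ¬1 = 0
x ∧ z = 5/6 ∧ 1 = 5/6
¬(x ∧ z) = ¬5/6 = 1/6
¬z → ¬(x ∧ z) = 0 → 1/6 = 1
(x ∧ z) → z = 5/6 → 1 = 1
(¬z → ¬(x ∧ z)) → ((x ∧ z) → z) = 1 → 1 = 1
and checking the remaining 48 assignments likewise gives ≥ 1 in every case.

Yes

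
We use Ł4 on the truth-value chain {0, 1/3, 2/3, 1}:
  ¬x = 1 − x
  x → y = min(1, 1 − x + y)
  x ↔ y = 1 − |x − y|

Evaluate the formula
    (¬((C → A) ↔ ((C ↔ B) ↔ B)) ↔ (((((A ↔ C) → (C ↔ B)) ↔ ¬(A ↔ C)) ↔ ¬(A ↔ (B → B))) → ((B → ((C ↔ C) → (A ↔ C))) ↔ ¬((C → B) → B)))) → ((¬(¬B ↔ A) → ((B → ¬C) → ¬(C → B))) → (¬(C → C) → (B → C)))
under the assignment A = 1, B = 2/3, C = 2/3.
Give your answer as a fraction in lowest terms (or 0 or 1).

1

C → A = 2/3 → 1 = 1
C ↔ B = 2/3 ↔ 2/3 = 1
(C ↔ B) ↔ B = 1 ↔ 2/3 = 2/3
(C → A) ↔ ((C ↔ B) ↔ B) = 1 ↔ 2/3 = 2/3
¬((C → A) ↔ ((C ↔ B) ↔ B)) = ¬2/3 = 1/3
A ↔ C = 1 ↔ 2/3 = 2/3
C ↔ B = 2/3 ↔ 2/3 = 1
(A ↔ C) → (C ↔ B) = 2/3 → 1 = 1
A ↔ C = 1 ↔ 2/3 = 2/3
¬(A ↔ C) = ¬2/3 = 1/3
((A ↔ C) → (C ↔ B)) ↔ ¬(A ↔ C) = 1 ↔ 1/3 = 1/3
B → B = 2/3 → 2/3 = 1
A ↔ (B → B) = 1 ↔ 1 = 1
¬(A ↔ (B → B)) = ¬1 = 0
(((A ↔ C) → (C ↔ B)) ↔ ¬(A ↔ C)) ↔ ¬(A ↔ (B → B)) = 1/3 ↔ 0 = 2/3
C ↔ C = 2/3 ↔ 2/3 = 1
A ↔ C = 1 ↔ 2/3 = 2/3
(C ↔ C) → (A ↔ C) = 1 → 2/3 = 2/3
B → ((C ↔ C) → (A ↔ C)) = 2/3 → 2/3 = 1
C → B = 2/3 → 2/3 = 1
(C → B) → B = 1 → 2/3 = 2/3
¬((C → B) → B) = ¬2/3 = 1/3
(B → ((C ↔ C) → (A ↔ C))) ↔ ¬((C → B) → B) = 1 ↔ 1/3 = 1/3
((((A ↔ C) → (C ↔ B)) ↔ ¬(A ↔ C)) ↔ ¬(A ↔ (B → B))) → ((B → ((C ↔ C) → (A ↔ C))) ↔ ¬((C → B) → B)) = 2/3 → 1/3 = 2/3
¬((C → A) ↔ ((C ↔ B) ↔ B)) ↔ (((((A ↔ C) → (C ↔ B)) ↔ ¬(A ↔ C)) ↔ ¬(A ↔ (B → B))) → ((B → ((C ↔ C) → (A ↔ C))) ↔ ¬((C → B) → B))) = 1/3 ↔ 2/3 = 2/3
¬B = ¬2/3 = 1/3
¬B ↔ A = 1/3 ↔ 1 = 1/3
¬(¬B ↔ A) = ¬1/3 = 2/3
¬C = ¬2/3 = 1/3
B → ¬C = 2/3 → 1/3 = 2/3
C → B = 2/3 → 2/3 = 1
¬(C → B) = ¬1 = 0
(B → ¬C) → ¬(C → B) = 2/3 → 0 = 1/3
¬(¬B ↔ A) → ((B → ¬C) → ¬(C → B)) = 2/3 → 1/3 = 2/3
C → C = 2/3 → 2/3 = 1
¬(C → C) = ¬1 = 0
B → C = 2/3 → 2/3 = 1
¬(C → C) → (B → C) = 0 → 1 = 1
(¬(¬B ↔ A) → ((B → ¬C) → ¬(C → B))) → (¬(C → C) → (B → C)) = 2/3 → 1 = 1
(¬((C → A) ↔ ((C ↔ B) ↔ B)) ↔ (((((A ↔ C) → (C ↔ B)) ↔ ¬(A ↔ C)) ↔ ¬(A ↔ (B → B))) → ((B → ((C ↔ C) → (A ↔ C))) ↔ ¬((C → B) → B)))) → ((¬(¬B ↔ A) → ((B → ¬C) → ¬(C → B))) → (¬(C → C) → (B → C))) = 2/3 → 1 = 1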